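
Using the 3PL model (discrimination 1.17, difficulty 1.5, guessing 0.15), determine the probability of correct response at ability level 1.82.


logit = 1.17*(1.82 - 1.5) = 0.3744
P* = 1/(1 + exp(-0.3744)) = 0.5925
P = 0.15 + (1 - 0.15) * 0.5925
P = 0.6536

0.6536


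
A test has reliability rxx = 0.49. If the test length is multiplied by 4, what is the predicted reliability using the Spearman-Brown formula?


r_new = (n * rxx) / (1 + (n-1) * rxx)
r_new = (4 * 0.49) / (1 + 3 * 0.49)
r_new = 1.96 / 2.47
r_new = 0.7935

0.7935


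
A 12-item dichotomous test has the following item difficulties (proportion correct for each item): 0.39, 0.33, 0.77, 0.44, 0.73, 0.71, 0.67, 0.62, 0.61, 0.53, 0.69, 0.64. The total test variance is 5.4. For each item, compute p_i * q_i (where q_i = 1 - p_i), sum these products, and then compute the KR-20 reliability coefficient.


For each item, compute p_i * q_i:
  Item 1: 0.39 * 0.61 = 0.2379
  Item 2: 0.33 * 0.67 = 0.2211
  Item 3: 0.77 * 0.23 = 0.1771
  Item 4: 0.44 * 0.56 = 0.2464
  Item 5: 0.73 * 0.27 = 0.1971
  Item 6: 0.71 * 0.29 = 0.2059
  Item 7: 0.67 * 0.33 = 0.2211
  Item 8: 0.62 * 0.38 = 0.2356
  Item 9: 0.61 * 0.39 = 0.2379
  Item 10: 0.53 * 0.47 = 0.2491
  Item 11: 0.69 * 0.31 = 0.2139
  Item 12: 0.64 * 0.36 = 0.2304
Sum(p_i * q_i) = 0.2379 + 0.2211 + 0.1771 + 0.2464 + 0.1971 + 0.2059 + 0.2211 + 0.2356 + 0.2379 + 0.2491 + 0.2139 + 0.2304 = 2.6735
KR-20 = (k/(k-1)) * (1 - Sum(p_i*q_i) / Var_total)
= (12/11) * (1 - 2.6735/5.4)
= 1.0909 * 0.5049
KR-20 = 0.5508

0.5508


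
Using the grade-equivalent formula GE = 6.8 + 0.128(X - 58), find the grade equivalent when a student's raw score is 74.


raw - median = 74 - 58 = 16
slope * diff = 0.128 * 16 = 2.048
GE = 6.8 + 2.048
GE = 8.848

8.848


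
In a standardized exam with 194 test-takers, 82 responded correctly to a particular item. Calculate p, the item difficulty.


Item difficulty p = number correct / total examinees
p = 82 / 194
p = 0.4227

0.4227


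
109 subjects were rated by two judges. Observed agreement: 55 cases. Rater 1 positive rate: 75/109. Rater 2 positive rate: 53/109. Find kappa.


P_o = 55/109 = 0.504587
P_e = (75*53 + 34*56) / 11881 = 0.494824
kappa = (P_o - P_e) / (1 - P_e)
kappa = (0.504587 - 0.494824) / (1 - 0.494824)
kappa = 0.0193

0.0193


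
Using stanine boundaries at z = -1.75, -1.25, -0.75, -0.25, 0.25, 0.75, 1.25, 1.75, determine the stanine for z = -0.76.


Stanine boundaries: [-1.75, -1.25, -0.75, -0.25, 0.25, 0.75, 1.25, 1.75]
z = -0.76
Check each boundary:
  z >= -1.75 -> could be stanine 2
  z >= -1.25 -> could be stanine 3
  z < -0.75
  z < -0.25
  z < 0.25
  z < 0.75
  z < 1.25
  z < 1.75
Highest qualifying boundary gives stanine = 3

3


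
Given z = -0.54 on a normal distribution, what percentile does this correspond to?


CDF(z) = 0.5 * (1 + erf(z/sqrt(2)))
erf(-0.3818) = -0.4108
CDF = 0.2946
Percentile rank = 0.2946 * 100 = 29.46

29.46


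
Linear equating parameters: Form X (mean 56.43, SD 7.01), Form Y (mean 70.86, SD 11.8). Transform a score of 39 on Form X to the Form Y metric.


slope = SD_Y / SD_X = 11.8 / 7.01 ~ 1.6833
intercept = mean_Y - slope * mean_X = 70.86 - (11.8 / 7.01) * 56.43 ~ -24.1292
Y = slope * X + intercept. To avoid rounding drift from the rounded slope/intercept, evaluate the equivalent form Y = mean_Y + SD_Y * (X - mean_X) / SD_X at full precision:
Y = 70.86 + 11.8 * (39 - 56.43) / 7.01
Y = 70.86 - 11.8 * 17.43 / 7.01
Y = 70.86 - 205.674 / 7.01
Y = 70.86 - 29.3401
Y = 41.5199

41.5199


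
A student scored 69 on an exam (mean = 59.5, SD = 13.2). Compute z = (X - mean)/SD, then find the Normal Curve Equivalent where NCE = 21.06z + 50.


z = (X - mean) / SD = (69 - 59.5) / 13.2
z = 9.5 / 13.2
z = 0.7197
NCE = NCE = 21.06z + 50
Carry z at full precision (z = 9.5 / 13.2) into the conversion:
NCE = 21.06 * (9.5 / 13.2) + 50 = 200.07 / 13.2 + 50
NCE = 15.1568 + 50
NCE = 65.1568

65.1568


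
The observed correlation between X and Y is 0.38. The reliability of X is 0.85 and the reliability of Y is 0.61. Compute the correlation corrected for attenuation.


r_corrected = rxy / sqrt(rxx * ryy)
= 0.38 / sqrt(0.85 * 0.61)
= 0.38 / sqrt(0.5185)
= 0.38 / 0.720069
r_corrected = 0.5277

0.5277


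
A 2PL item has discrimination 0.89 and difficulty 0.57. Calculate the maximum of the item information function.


For 2PL, max info at theta = b = 0.57
I_max = a^2 / 4 = 0.89^2 / 4
= 0.7921 / 4
I_max = 0.198

0.198


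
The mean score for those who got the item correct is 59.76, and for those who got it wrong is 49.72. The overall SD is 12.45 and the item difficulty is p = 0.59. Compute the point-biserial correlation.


q = 1 - p = 0.41
rpb = ((M1 - M0) / SD) * sqrt(p * q)
rpb = ((59.76 - 49.72) / 12.45) * sqrt(0.59 * 0.41)
rpb = 0.3966

0.3966


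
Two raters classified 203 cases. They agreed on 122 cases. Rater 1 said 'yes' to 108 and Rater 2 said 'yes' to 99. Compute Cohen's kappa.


P_o = 122/203 = 0.600985
P_e = (108*99 + 95*104) / 41209 = 0.499211
kappa = (P_o - P_e) / (1 - P_e)
kappa = (0.600985 - 0.499211) / (1 - 0.499211)
kappa = 0.2032

0.2032


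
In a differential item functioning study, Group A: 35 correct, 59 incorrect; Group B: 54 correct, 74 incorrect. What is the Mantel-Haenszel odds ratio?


Odds_A = 35/59 = 0.5932
Odds_B = 54/74 = 0.7297
OR = Odds_A / Odds_B = 0.5932 / 0.7297
Exactly, OR = (35 * 74) / (59 * 54) = 2590 / 3186
OR = 0.8129

0.8129


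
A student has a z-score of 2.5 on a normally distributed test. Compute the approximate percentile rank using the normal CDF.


CDF(z) = 0.5 * (1 + erf(z/sqrt(2)))
erf(1.7678) = 0.9876
CDF = 0.9938
Percentile rank = 0.9938 * 100 = 99.38

99.38


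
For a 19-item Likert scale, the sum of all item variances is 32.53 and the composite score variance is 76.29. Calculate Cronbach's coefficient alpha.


alpha = (k/(k-1)) * (1 - sum(si^2)/s_total^2)
= (19/18) * (1 - 32.53/76.29)
alpha = 0.6055

0.6055


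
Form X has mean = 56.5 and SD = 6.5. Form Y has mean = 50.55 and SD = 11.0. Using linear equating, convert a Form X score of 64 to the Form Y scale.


slope = SD_Y / SD_X = 11.0 / 6.5 ~ 1.6923
intercept = mean_Y - slope * mean_X = 50.55 - (11.0 / 6.5) * 56.5 ~ -45.0654
Y = slope * X + intercept. To avoid rounding drift from the rounded slope/intercept, evaluate the equivalent form Y = mean_Y + SD_Y * (X - mean_X) / SD_X at full precision:
Y = 50.55 + 11.0 * (64 - 56.5) / 6.5
Y = 50.55 + 11.0 * 7.5 / 6.5
Y = 50.55 + 82.5 / 6.5
Y = 50.55 + 12.6923
Y = 63.2423

63.2423


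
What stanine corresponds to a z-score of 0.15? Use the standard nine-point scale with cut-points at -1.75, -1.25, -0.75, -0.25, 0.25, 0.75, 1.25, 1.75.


Stanine boundaries: [-1.75, -1.25, -0.75, -0.25, 0.25, 0.75, 1.25, 1.75]
z = 0.15
Check each boundary:
  z >= -1.75 -> could be stanine 2
  z >= -1.25 -> could be stanine 3
  z >= -0.75 -> could be stanine 4
  z >= -0.25 -> could be stanine 5
  z < 0.25
  z < 0.75
  z < 1.25
  z < 1.75
Highest qualifying boundary gives stanine = 5

5


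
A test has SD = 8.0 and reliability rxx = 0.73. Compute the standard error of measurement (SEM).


SEM = SD * sqrt(1 - rxx)
SEM = 8.0 * sqrt(1 - 0.73)
SEM = 8.0 * sqrt(0.27) = 8.0 * 0.519615
SEM = 4.1569

4.1569


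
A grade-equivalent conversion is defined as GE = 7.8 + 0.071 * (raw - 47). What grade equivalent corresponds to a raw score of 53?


raw - median = 53 - 47 = 6
slope * diff = 0.071 * 6 = 0.426
GE = 7.8 + 0.426
GE = 8.226

8.226


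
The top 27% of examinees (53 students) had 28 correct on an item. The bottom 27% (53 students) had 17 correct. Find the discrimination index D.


p_upper = 28/53 = 0.5283
p_lower = 17/53 = 0.3208
D = 0.5283 - 0.3208 = 0.2075

0.2075


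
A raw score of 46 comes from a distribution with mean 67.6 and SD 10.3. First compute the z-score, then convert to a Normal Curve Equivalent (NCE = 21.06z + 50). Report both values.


z = (X - mean) / SD = (46 - 67.6) / 10.3
z = -21.6 / 10.3
z = -2.0971
NCE = NCE = 21.06z + 50
Carry z at full precision (z = -21.6 / 10.3) into the conversion:
NCE = 21.06 * (-21.6 / 10.3) + 50 = -454.896 / 10.3 + 50
NCE = -44.1647 + 50
NCE = 5.8353

5.8353


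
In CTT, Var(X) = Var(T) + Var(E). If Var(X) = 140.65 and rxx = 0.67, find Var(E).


var_true = rxx * var_obs = 0.67 * 140.65 = 94.2355
var_error = var_obs - var_true
var_error = 140.65 - 94.2355
var_error = 46.4145

46.4145


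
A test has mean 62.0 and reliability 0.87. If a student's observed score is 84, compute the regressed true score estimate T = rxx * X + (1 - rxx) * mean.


T_est = rxx * X + (1 - rxx) * mean
T_est = 0.87 * 84 + 0.13 * 62.0
T_est = 73.08 + 8.06
T_est = 81.14

81.14


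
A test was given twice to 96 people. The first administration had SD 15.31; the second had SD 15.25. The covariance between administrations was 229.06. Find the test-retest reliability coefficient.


r = cov(X,Y) / (SD_X * SD_Y)
r = 229.06 / (15.31 * 15.25)
r = 229.06 / 233.4775
r = 0.9811

0.9811


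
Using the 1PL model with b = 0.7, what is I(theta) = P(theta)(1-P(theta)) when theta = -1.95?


P = 1/(1+exp(-(-1.95-0.7))) = 0.066
I = P*(1-P) = 0.066 * 0.934
I = 0.0616

0.0616


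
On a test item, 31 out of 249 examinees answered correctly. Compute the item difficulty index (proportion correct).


Item difficulty p = number correct / total examinees
p = 31 / 249
p = 0.1245

0.1245


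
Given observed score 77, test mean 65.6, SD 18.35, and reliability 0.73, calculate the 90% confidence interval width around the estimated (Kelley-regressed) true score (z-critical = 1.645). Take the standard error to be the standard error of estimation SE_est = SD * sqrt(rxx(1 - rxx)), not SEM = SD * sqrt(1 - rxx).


True score estimate = 0.73*77 + 0.27*65.6 = 73.922
SE_est = SD * sqrt(rxx * (1 - rxx)) = 18.35 * sqrt(0.73 * 0.27) = 18.35 * sqrt(0.1971) = 8.146656
CI = T_est +/- z * SE_est, so width = 2 * z * SE_est = 2 * 1.645 * 8.146656
Width = 26.8025

26.8025


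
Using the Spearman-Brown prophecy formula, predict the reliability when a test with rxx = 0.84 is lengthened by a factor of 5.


r_new = (n * rxx) / (1 + (n-1) * rxx)
r_new = (5 * 0.84) / (1 + 4 * 0.84)
r_new = 4.2 / 4.36
r_new = 0.9633

0.9633


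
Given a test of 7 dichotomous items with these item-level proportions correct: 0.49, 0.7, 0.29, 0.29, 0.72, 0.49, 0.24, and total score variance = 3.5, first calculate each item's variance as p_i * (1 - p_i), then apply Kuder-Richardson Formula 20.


For each item, compute p_i * q_i:
  Item 1: 0.49 * 0.51 = 0.2499
  Item 2: 0.7 * 0.3 = 0.21
  Item 3: 0.29 * 0.71 = 0.2059
  Item 4: 0.29 * 0.71 = 0.2059
  Item 5: 0.72 * 0.28 = 0.2016
  Item 6: 0.49 * 0.51 = 0.2499
  Item 7: 0.24 * 0.76 = 0.1824
Sum(p_i * q_i) = 0.2499 + 0.21 + 0.2059 + 0.2059 + 0.2016 + 0.2499 + 0.1824 = 1.5056
KR-20 = (k/(k-1)) * (1 - Sum(p_i*q_i) / Var_total)
= (7/6) * (1 - 1.5056/3.5)
= 1.1667 * 0.5698
KR-20 = 0.6648

0.6648


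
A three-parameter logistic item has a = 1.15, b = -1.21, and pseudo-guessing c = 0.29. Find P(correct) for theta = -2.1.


logit = 1.15*(-2.1 - -1.21) = -1.0235
P* = 1/(1 + exp(--1.0235)) = 0.2643
P = 0.29 + (1 - 0.29) * 0.2643
P = 0.4777

0.4777


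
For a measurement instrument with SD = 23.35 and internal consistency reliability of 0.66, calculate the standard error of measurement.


SEM = SD * sqrt(1 - rxx)
SEM = 23.35 * sqrt(1 - 0.66)
SEM = 23.35 * sqrt(0.34) = 23.35 * 0.583095
SEM = 13.6153

13.6153


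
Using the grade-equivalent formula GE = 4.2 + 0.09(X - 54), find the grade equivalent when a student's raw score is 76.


raw - median = 76 - 54 = 22
slope * diff = 0.09 * 22 = 1.98
GE = 4.2 + 1.98
GE = 6.18

6.18


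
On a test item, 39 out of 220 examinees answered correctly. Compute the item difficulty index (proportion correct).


Item difficulty p = number correct / total examinees
p = 39 / 220
p = 0.1773

0.1773


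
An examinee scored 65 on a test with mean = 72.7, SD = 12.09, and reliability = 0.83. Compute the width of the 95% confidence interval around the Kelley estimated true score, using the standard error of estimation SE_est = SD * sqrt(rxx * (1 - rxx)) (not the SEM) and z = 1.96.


True score estimate = 0.83*65 + 0.17*72.7 = 66.309
SE_est = SD * sqrt(rxx * (1 - rxx)) = 12.09 * sqrt(0.83 * 0.17) = 12.09 * sqrt(0.1411) = 4.541401
CI = T_est +/- z * SE_est, so width = 2 * z * SE_est = 2 * 1.96 * 4.541401
Width = 17.8023

17.8023


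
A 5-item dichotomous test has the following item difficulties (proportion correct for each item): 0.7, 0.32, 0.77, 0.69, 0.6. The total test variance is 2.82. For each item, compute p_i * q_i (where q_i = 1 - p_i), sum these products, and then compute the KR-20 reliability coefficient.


For each item, compute p_i * q_i:
  Item 1: 0.7 * 0.3 = 0.21
  Item 2: 0.32 * 0.68 = 0.2176
  Item 3: 0.77 * 0.23 = 0.1771
  Item 4: 0.69 * 0.31 = 0.2139
  Item 5: 0.6 * 0.4 = 0.24
Sum(p_i * q_i) = 0.21 + 0.2176 + 0.1771 + 0.2139 + 0.24 = 1.0586
KR-20 = (k/(k-1)) * (1 - Sum(p_i*q_i) / Var_total)
= (5/4) * (1 - 1.0586/2.82)
= 1.25 * 0.6246
KR-20 = 0.7808

0.7808


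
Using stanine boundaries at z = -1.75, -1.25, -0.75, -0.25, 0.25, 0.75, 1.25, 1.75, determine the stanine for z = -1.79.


Stanine boundaries: [-1.75, -1.25, -0.75, -0.25, 0.25, 0.75, 1.25, 1.75]
z = -1.79
Check each boundary:
  z < -1.75
  z < -1.25
  z < -0.75
  z < -0.25
  z < 0.25
  z < 0.75
  z < 1.25
  z < 1.75
Highest qualifying boundary gives stanine = 1

1


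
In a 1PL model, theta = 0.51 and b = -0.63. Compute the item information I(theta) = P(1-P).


P = 1/(1+exp(-(0.51--0.63))) = 0.7577
I = P*(1-P) = 0.7577 * 0.2423
I = 0.1836

0.1836


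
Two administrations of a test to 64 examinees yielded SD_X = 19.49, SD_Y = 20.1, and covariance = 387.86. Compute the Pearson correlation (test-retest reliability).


r = cov(X,Y) / (SD_X * SD_Y)
r = 387.86 / (19.49 * 20.1)
r = 387.86 / 391.749
r = 0.9901

0.9901


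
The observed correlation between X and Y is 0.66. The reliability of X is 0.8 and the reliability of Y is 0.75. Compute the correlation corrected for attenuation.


r_corrected = rxy / sqrt(rxx * ryy)
= 0.66 / sqrt(0.8 * 0.75)
= 0.66 / sqrt(0.6)
= 0.66 / 0.774597
r_corrected = 0.8521

0.8521


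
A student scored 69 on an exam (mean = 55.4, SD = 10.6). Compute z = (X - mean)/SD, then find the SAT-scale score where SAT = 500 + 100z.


z = (X - mean) / SD = (69 - 55.4) / 10.6
z = 13.6 / 10.6
z = 1.283
SAT-scale = SAT = 500 + 100z
Carry z at full precision (z = 13.6 / 10.6) into the conversion:
SAT-scale = 500 + 100 * (13.6 / 10.6) = 500 + 1360 / 10.6
SAT-scale = 500 + 128.3019
SAT-scale = 628.3019

628.3019


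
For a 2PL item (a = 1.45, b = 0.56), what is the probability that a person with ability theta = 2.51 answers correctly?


a*(theta - b) = 1.45 * (2.51 - 0.56) = 2.8275
exp(-2.8275) = 0.0592
P = 1 / (1 + 0.0592)
P = 0.9441

0.9441


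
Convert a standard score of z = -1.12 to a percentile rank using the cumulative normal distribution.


CDF(z) = 0.5 * (1 + erf(z/sqrt(2)))
erf(-0.792) = -0.7373
CDF = 0.1314
Percentile rank = 0.1314 * 100 = 13.14

13.14


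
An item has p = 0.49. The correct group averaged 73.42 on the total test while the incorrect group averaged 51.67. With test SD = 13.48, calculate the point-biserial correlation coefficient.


q = 1 - p = 0.51
rpb = ((M1 - M0) / SD) * sqrt(p * q)
rpb = ((73.42 - 51.67) / 13.48) * sqrt(0.49 * 0.51)
rpb = 0.8066

0.8066


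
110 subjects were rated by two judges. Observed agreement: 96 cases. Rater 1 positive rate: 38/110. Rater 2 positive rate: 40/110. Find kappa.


P_o = 96/110 = 0.872727
P_e = (38*40 + 72*70) / 12100 = 0.542149
kappa = (P_o - P_e) / (1 - P_e)
kappa = (0.872727 - 0.542149) / (1 - 0.542149)
kappa = 0.722

0.722


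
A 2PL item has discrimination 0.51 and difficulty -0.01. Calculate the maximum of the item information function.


For 2PL, max info at theta = b = -0.01
I_max = a^2 / 4 = 0.51^2 / 4
= 0.2601 / 4
I_max = 0.065

0.065


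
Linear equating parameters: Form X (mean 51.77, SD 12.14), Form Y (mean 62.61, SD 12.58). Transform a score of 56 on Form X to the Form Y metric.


slope = SD_Y / SD_X = 12.58 / 12.14 ~ 1.0362
intercept = mean_Y - slope * mean_X = 62.61 - (12.58 / 12.14) * 51.77 ~ 8.9637
Y = slope * X + intercept. To avoid rounding drift from the rounded slope/intercept, evaluate the equivalent form Y = mean_Y + SD_Y * (X - mean_X) / SD_X at full precision:
Y = 62.61 + 12.58 * (56 - 51.77) / 12.14
Y = 62.61 + 12.58 * 4.23 / 12.14
Y = 62.61 + 53.2134 / 12.14
Y = 62.61 + 4.3833
Y = 66.9933

66.9933


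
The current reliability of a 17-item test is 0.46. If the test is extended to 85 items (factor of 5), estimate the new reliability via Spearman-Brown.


r_new = (n * rxx) / (1 + (n-1) * rxx)
r_new = (5 * 0.46) / (1 + 4 * 0.46)
r_new = 2.3 / 2.84
r_new = 0.8099

0.8099


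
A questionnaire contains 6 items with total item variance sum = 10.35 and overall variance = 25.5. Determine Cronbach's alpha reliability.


alpha = (k/(k-1)) * (1 - sum(si^2)/s_total^2)
= (6/5) * (1 - 10.35/25.5)
alpha = 0.7129

0.7129


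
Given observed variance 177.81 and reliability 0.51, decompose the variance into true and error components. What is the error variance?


var_true = rxx * var_obs = 0.51 * 177.81 = 90.6831
var_error = var_obs - var_true
var_error = 177.81 - 90.6831
var_error = 87.1269

87.1269


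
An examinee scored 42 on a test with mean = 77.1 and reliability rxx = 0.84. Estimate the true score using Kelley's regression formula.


T_est = rxx * X + (1 - rxx) * mean
T_est = 0.84 * 42 + 0.16 * 77.1
T_est = 35.28 + 12.336
T_est = 47.616

47.616


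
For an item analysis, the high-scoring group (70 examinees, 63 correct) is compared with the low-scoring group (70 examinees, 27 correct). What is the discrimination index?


p_upper = 63/70 = 0.9
p_lower = 27/70 = 0.3857
D = 0.9 - 0.3857 = 0.5143

0.5143


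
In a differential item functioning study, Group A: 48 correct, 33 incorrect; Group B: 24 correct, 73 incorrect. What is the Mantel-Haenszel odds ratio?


Odds_A = 48/33 = 1.4545
Odds_B = 24/73 = 0.3288
OR = Odds_A / Odds_B = 1.4545 / 0.3288
Exactly, OR = (48 * 73) / (33 * 24) = 3504 / 792
OR = 4.4242

4.4242


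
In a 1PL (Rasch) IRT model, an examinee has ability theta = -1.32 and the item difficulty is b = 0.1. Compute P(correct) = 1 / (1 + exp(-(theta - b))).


theta - b = -1.32 - 0.1 = -1.42
exp(-(theta - b)) = exp(1.42) = 4.1371
P = 1 / (1 + 4.1371)
P = 0.1947

0.1947


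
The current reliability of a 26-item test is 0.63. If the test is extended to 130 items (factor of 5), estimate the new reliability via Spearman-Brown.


r_new = (n * rxx) / (1 + (n-1) * rxx)
r_new = (5 * 0.63) / (1 + 4 * 0.63)
r_new = 3.15 / 3.52
r_new = 0.8949

0.8949


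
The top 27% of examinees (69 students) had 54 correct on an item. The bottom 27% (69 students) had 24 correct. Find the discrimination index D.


p_upper = 54/69 = 0.7826
p_lower = 24/69 = 0.3478
D = 0.7826 - 0.3478 = 0.4348

0.4348


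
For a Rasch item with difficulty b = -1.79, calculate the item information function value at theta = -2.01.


P = 1/(1+exp(-(-2.01--1.79))) = 0.4452
I = P*(1-P) = 0.4452 * 0.5548
I = 0.247

0.247


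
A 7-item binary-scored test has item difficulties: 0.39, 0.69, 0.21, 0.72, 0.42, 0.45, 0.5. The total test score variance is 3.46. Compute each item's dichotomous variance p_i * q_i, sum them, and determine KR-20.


For each item, compute p_i * q_i:
  Item 1: 0.39 * 0.61 = 0.2379
  Item 2: 0.69 * 0.31 = 0.2139
  Item 3: 0.21 * 0.79 = 0.1659
  Item 4: 0.72 * 0.28 = 0.2016
  Item 5: 0.42 * 0.58 = 0.2436
  Item 6: 0.45 * 0.55 = 0.2475
  Item 7: 0.5 * 0.5 = 0.25
Sum(p_i * q_i) = 0.2379 + 0.2139 + 0.1659 + 0.2016 + 0.2436 + 0.2475 + 0.25 = 1.5604
KR-20 = (k/(k-1)) * (1 - Sum(p_i*q_i) / Var_total)
= (7/6) * (1 - 1.5604/3.46)
= 1.1667 * 0.549
KR-20 = 0.6405

0.6405


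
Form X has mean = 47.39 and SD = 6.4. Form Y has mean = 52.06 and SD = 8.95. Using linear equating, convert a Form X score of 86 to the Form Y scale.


slope = SD_Y / SD_X = 8.95 / 6.4 ~ 1.3984
intercept = mean_Y - slope * mean_X = 52.06 - (8.95 / 6.4) * 47.39 ~ -14.212
Y = slope * X + intercept. To avoid rounding drift from the rounded slope/intercept, evaluate the equivalent form Y = mean_Y + SD_Y * (X - mean_X) / SD_X at full precision:
Y = 52.06 + 8.95 * (86 - 47.39) / 6.4
Y = 52.06 + 8.95 * 38.61 / 6.4
Y = 52.06 + 345.5595 / 6.4
Y = 52.06 + 53.9937
Y = 106.0537

106.0537


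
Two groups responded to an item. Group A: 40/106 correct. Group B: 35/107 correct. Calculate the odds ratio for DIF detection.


Odds_A = 40/66 = 0.6061
Odds_B = 35/72 = 0.4861
OR = Odds_A / Odds_B = 0.6061 / 0.4861
Exactly, OR = (40 * 72) / (66 * 35) = 2880 / 2310
OR = 1.2468

1.2468


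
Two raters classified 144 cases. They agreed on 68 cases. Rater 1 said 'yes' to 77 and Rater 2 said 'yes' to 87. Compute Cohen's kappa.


P_o = 68/144 = 0.472222
P_e = (77*87 + 67*57) / 20736 = 0.507234
kappa = (P_o - P_e) / (1 - P_e)
kappa = (0.472222 - 0.507234) / (1 - 0.507234)
kappa = -0.0711

-0.0711


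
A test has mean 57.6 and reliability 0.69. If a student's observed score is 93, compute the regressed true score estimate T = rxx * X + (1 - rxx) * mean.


T_est = rxx * X + (1 - rxx) * mean
T_est = 0.69 * 93 + 0.31 * 57.6
T_est = 64.17 + 17.856
T_est = 82.026

82.026


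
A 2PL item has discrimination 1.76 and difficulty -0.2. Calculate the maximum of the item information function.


For 2PL, max info at theta = b = -0.2
I_max = a^2 / 4 = 1.76^2 / 4
= 3.0976 / 4
I_max = 0.7744

0.7744


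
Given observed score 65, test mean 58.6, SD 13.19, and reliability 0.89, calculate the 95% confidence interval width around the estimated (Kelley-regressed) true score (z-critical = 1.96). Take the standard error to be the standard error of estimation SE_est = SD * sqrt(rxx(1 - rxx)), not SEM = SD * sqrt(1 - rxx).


True score estimate = 0.89*65 + 0.11*58.6 = 64.296
SE_est = SD * sqrt(rxx * (1 - rxx)) = 13.19 * sqrt(0.89 * 0.11) = 13.19 * sqrt(0.0979) = 4.127016
CI = T_est +/- z * SE_est, so width = 2 * z * SE_est = 2 * 1.96 * 4.127016
Width = 16.1779

16.1779


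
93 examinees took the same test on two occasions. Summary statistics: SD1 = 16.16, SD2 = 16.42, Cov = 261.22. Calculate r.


r = cov(X,Y) / (SD_X * SD_Y)
r = 261.22 / (16.16 * 16.42)
r = 261.22 / 265.3472
r = 0.9844

0.9844


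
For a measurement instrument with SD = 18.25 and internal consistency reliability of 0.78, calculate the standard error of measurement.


SEM = SD * sqrt(1 - rxx)
SEM = 18.25 * sqrt(1 - 0.78)
SEM = 18.25 * sqrt(0.22) = 18.25 * 0.469042
SEM = 8.56

8.56


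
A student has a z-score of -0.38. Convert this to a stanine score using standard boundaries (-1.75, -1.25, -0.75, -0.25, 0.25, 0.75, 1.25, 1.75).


Stanine boundaries: [-1.75, -1.25, -0.75, -0.25, 0.25, 0.75, 1.25, 1.75]
z = -0.38
Check each boundary:
  z >= -1.75 -> could be stanine 2
  z >= -1.25 -> could be stanine 3
  z >= -0.75 -> could be stanine 4
  z < -0.25
  z < 0.25
  z < 0.75
  z < 1.25
  z < 1.75
Highest qualifying boundary gives stanine = 4

4


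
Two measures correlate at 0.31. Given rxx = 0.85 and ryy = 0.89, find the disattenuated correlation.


r_corrected = rxy / sqrt(rxx * ryy)
= 0.31 / sqrt(0.85 * 0.89)
= 0.31 / sqrt(0.7565)
= 0.31 / 0.86977
r_corrected = 0.3564

0.3564


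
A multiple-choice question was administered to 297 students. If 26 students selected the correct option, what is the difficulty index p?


Item difficulty p = number correct / total examinees
p = 26 / 297
p = 0.0875

0.0875


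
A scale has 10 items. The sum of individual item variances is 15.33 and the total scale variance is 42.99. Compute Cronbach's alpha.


alpha = (k/(k-1)) * (1 - sum(si^2)/s_total^2)
= (10/9) * (1 - 15.33/42.99)
alpha = 0.7149

0.7149


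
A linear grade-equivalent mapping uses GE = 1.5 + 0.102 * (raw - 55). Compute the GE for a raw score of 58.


raw - median = 58 - 55 = 3
slope * diff = 0.102 * 3 = 0.306
GE = 1.5 + 0.306
GE = 1.806

1.806


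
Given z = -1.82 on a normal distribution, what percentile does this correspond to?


CDF(z) = 0.5 * (1 + erf(z/sqrt(2)))
erf(-1.2869) = -0.9312
CDF = 0.0344
Percentile rank = 0.0344 * 100 = 3.44

3.44


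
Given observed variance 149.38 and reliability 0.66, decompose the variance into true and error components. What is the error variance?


var_true = rxx * var_obs = 0.66 * 149.38 = 98.5908
var_error = var_obs - var_true
var_error = 149.38 - 98.5908
var_error = 50.7892

50.7892


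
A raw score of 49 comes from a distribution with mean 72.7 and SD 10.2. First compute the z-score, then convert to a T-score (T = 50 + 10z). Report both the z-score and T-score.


z = (X - mean) / SD = (49 - 72.7) / 10.2
z = -23.7 / 10.2
z = -2.3235
T-score = T = 50 + 10z
Carry z at full precision (z = -23.7 / 10.2) into the conversion:
T-score = 50 + 10 * (-23.7 / 10.2) = 50 + -237 / 10.2
T-score = 50 + -23.2353
T-score = 26.7647

26.7647


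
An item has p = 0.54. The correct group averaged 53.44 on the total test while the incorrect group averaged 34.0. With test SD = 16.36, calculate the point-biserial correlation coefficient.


q = 1 - p = 0.46
rpb = ((M1 - M0) / SD) * sqrt(p * q)
rpb = ((53.44 - 34.0) / 16.36) * sqrt(0.54 * 0.46)
rpb = 0.5922

0.5922


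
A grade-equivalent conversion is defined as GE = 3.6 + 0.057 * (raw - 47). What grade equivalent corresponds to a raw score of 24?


raw - median = 24 - 47 = -23
slope * diff = 0.057 * -23 = -1.311
GE = 3.6 + -1.311
GE = 2.289

2.289


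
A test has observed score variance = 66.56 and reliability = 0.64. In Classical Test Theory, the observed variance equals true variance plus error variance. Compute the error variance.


var_true = rxx * var_obs = 0.64 * 66.56 = 42.5984
var_error = var_obs - var_true
var_error = 66.56 - 42.5984
var_error = 23.9616

23.9616


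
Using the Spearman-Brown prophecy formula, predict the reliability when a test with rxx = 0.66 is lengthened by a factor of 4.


r_new = (n * rxx) / (1 + (n-1) * rxx)
r_new = (4 * 0.66) / (1 + 3 * 0.66)
r_new = 2.64 / 2.98
r_new = 0.8859

0.8859


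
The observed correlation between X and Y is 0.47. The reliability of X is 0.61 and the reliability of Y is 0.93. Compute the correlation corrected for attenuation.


r_corrected = rxy / sqrt(rxx * ryy)
= 0.47 / sqrt(0.61 * 0.93)
= 0.47 / sqrt(0.5673)
= 0.47 / 0.753193
r_corrected = 0.624

0.624


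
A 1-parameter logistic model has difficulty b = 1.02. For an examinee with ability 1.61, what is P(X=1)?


theta - b = 1.61 - 1.02 = 0.59
exp(-(theta - b)) = exp(-0.59) = 0.5543
P = 1 / (1 + 0.5543)
P = 0.6434

0.6434


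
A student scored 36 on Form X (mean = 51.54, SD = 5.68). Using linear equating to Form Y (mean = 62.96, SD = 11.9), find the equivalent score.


slope = SD_Y / SD_X = 11.9 / 5.68 ~ 2.0951
intercept = mean_Y - slope * mean_X = 62.96 - (11.9 / 5.68) * 51.54 ~ -45.0199
Y = slope * X + intercept. To avoid rounding drift from the rounded slope/intercept, evaluate the equivalent form Y = mean_Y + SD_Y * (X - mean_X) / SD_X at full precision:
Y = 62.96 + 11.9 * (36 - 51.54) / 5.68
Y = 62.96 - 11.9 * 15.54 / 5.68
Y = 62.96 - 184.926 / 5.68
Y = 62.96 - 32.5574
Y = 30.4026

30.4026


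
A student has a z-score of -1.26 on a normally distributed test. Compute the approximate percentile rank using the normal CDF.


CDF(z) = 0.5 * (1 + erf(z/sqrt(2)))
erf(-0.891) = -0.7923
CDF = 0.1038
Percentile rank = 0.1038 * 100 = 10.38

10.38


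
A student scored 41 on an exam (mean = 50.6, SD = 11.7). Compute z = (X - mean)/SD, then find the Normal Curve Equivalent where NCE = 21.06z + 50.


z = (X - mean) / SD = (41 - 50.6) / 11.7
z = -9.6 / 11.7
z = -0.8205
NCE = NCE = 21.06z + 50
Carry z at full precision (z = -9.6 / 11.7) into the conversion:
NCE = 21.06 * (-9.6 / 11.7) + 50 = -202.176 / 11.7 + 50
NCE = -17.28 + 50
NCE = 32.72

32.72


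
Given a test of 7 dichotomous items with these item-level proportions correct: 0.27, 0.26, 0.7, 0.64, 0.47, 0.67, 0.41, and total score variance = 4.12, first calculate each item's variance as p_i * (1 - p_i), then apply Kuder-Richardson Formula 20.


For each item, compute p_i * q_i:
  Item 1: 0.27 * 0.73 = 0.1971
  Item 2: 0.26 * 0.74 = 0.1924
  Item 3: 0.7 * 0.3 = 0.21
  Item 4: 0.64 * 0.36 = 0.2304
  Item 5: 0.47 * 0.53 = 0.2491
  Item 6: 0.67 * 0.33 = 0.2211
  Item 7: 0.41 * 0.59 = 0.2419
Sum(p_i * q_i) = 0.1971 + 0.1924 + 0.21 + 0.2304 + 0.2491 + 0.2211 + 0.2419 = 1.542
KR-20 = (k/(k-1)) * (1 - Sum(p_i*q_i) / Var_total)
= (7/6) * (1 - 1.542/4.12)
= 1.1667 * 0.6257
KR-20 = 0.73

0.73


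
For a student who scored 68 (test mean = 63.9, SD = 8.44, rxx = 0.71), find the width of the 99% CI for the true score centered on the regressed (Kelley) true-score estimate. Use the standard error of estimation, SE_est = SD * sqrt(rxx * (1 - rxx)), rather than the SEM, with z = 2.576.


True score estimate = 0.71*68 + 0.29*63.9 = 66.811
SE_est = SD * sqrt(rxx * (1 - rxx)) = 8.44 * sqrt(0.71 * 0.29) = 8.44 * sqrt(0.2059) = 3.829752
CI = T_est +/- z * SE_est, so width = 2 * z * SE_est = 2 * 2.576 * 3.829752
Width = 19.7309

19.7309


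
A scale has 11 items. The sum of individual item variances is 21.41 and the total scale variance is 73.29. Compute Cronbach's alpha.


alpha = (k/(k-1)) * (1 - sum(si^2)/s_total^2)
= (11/10) * (1 - 21.41/73.29)
alpha = 0.7787

0.7787


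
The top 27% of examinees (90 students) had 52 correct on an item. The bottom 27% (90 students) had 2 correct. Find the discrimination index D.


p_upper = 52/90 = 0.5778
p_lower = 2/90 = 0.0222
D = 0.5778 - 0.0222 = 0.5556

0.5556


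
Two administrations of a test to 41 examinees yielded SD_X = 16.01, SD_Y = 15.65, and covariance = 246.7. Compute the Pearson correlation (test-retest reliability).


r = cov(X,Y) / (SD_X * SD_Y)
r = 246.7 / (16.01 * 15.65)
r = 246.7 / 250.5565
r = 0.9846

0.9846


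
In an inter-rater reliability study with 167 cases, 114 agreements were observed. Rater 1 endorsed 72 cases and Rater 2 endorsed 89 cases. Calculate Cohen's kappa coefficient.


P_o = 114/167 = 0.682635
P_e = (72*89 + 95*78) / 27889 = 0.495464
kappa = (P_o - P_e) / (1 - P_e)
kappa = (0.682635 - 0.495464) / (1 - 0.495464)
kappa = 0.371

0.371


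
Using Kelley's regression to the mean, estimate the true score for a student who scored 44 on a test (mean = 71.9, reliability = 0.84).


T_est = rxx * X + (1 - rxx) * mean
T_est = 0.84 * 44 + 0.16 * 71.9
T_est = 36.96 + 11.504
T_est = 48.464

48.464


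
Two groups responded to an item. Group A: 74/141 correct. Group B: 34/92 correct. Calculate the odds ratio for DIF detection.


Odds_A = 74/67 = 1.1045
Odds_B = 34/58 = 0.5862
OR = Odds_A / Odds_B = 1.1045 / 0.5862
Exactly, OR = (74 * 58) / (67 * 34) = 4292 / 2278
OR = 1.8841

1.8841


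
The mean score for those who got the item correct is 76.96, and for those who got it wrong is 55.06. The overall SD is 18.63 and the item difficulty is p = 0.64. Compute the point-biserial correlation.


q = 1 - p = 0.36
rpb = ((M1 - M0) / SD) * sqrt(p * q)
rpb = ((76.96 - 55.06) / 18.63) * sqrt(0.64 * 0.36)
rpb = 0.5643

0.5643


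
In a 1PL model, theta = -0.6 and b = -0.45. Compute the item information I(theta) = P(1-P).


P = 1/(1+exp(-(-0.6--0.45))) = 0.4626
I = P*(1-P) = 0.4626 * 0.5374
I = 0.2486

0.2486


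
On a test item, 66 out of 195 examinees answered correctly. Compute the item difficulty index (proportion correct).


Item difficulty p = number correct / total examinees
p = 66 / 195
p = 0.3385

0.3385


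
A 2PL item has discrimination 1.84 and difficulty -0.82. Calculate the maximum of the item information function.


For 2PL, max info at theta = b = -0.82
I_max = a^2 / 4 = 1.84^2 / 4
= 3.3856 / 4
I_max = 0.8464

0.8464


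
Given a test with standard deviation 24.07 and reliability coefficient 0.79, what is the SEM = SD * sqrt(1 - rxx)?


SEM = SD * sqrt(1 - rxx)
SEM = 24.07 * sqrt(1 - 0.79)
SEM = 24.07 * sqrt(0.21) = 24.07 * 0.458258
SEM = 11.0303

11.0303


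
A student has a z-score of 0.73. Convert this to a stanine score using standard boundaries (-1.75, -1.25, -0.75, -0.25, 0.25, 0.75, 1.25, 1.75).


Stanine boundaries: [-1.75, -1.25, -0.75, -0.25, 0.25, 0.75, 1.25, 1.75]
z = 0.73
Check each boundary:
  z >= -1.75 -> could be stanine 2
  z >= -1.25 -> could be stanine 3
  z >= -0.75 -> could be stanine 4
  z >= -0.25 -> could be stanine 5
  z >= 0.25 -> could be stanine 6
  z < 0.75
  z < 1.25
  z < 1.75
Highest qualifying boundary gives stanine = 6

6


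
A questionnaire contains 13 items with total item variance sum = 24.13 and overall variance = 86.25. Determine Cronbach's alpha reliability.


alpha = (k/(k-1)) * (1 - sum(si^2)/s_total^2)
= (13/12) * (1 - 24.13/86.25)
alpha = 0.7803

0.7803


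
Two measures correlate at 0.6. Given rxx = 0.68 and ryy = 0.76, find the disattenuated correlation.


r_corrected = rxy / sqrt(rxx * ryy)
= 0.6 / sqrt(0.68 * 0.76)
= 0.6 / sqrt(0.5168)
= 0.6 / 0.718888
r_corrected = 0.8346

0.8346


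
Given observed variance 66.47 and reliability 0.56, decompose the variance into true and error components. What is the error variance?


var_true = rxx * var_obs = 0.56 * 66.47 = 37.2232
var_error = var_obs - var_true
var_error = 66.47 - 37.2232
var_error = 29.2468

29.2468


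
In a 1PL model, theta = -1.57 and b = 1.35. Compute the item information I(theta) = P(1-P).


P = 1/(1+exp(-(-1.57-1.35))) = 0.0512
I = P*(1-P) = 0.0512 * 0.9488
I = 0.0486

0.0486


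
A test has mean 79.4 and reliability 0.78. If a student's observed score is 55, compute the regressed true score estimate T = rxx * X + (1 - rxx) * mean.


T_est = rxx * X + (1 - rxx) * mean
T_est = 0.78 * 55 + 0.22 * 79.4
T_est = 42.9 + 17.468
T_est = 60.368

60.368


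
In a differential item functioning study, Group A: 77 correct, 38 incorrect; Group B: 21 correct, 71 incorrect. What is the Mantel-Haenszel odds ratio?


Odds_A = 77/38 = 2.0263
Odds_B = 21/71 = 0.2958
OR = Odds_A / Odds_B = 2.0263 / 0.2958
Exactly, OR = (77 * 71) / (38 * 21) = 5467 / 798
OR = 6.8509

6.8509


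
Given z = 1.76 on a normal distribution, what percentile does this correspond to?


CDF(z) = 0.5 * (1 + erf(z/sqrt(2)))
erf(1.2445) = 0.9216
CDF = 0.9608
Percentile rank = 0.9608 * 100 = 96.08

96.08


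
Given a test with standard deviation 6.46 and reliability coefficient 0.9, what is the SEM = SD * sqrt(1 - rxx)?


SEM = SD * sqrt(1 - rxx)
SEM = 6.46 * sqrt(1 - 0.9)
SEM = 6.46 * sqrt(0.1) = 6.46 * 0.316228
SEM = 2.0428

2.0428


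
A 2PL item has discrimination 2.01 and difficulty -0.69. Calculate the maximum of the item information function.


For 2PL, max info at theta = b = -0.69
I_max = a^2 / 4 = 2.01^2 / 4
= 4.0401 / 4
I_max = 1.01

1.01


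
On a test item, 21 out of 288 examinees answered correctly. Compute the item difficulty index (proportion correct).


Item difficulty p = number correct / total examinees
p = 21 / 288
p = 0.0729

0.0729


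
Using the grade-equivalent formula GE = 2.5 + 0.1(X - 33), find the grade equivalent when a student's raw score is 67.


raw - median = 67 - 33 = 34
slope * diff = 0.1 * 34 = 3.4
GE = 2.5 + 3.4
GE = 5.9

5.9


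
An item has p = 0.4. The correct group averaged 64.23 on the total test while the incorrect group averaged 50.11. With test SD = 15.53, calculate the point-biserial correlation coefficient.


q = 1 - p = 0.6
rpb = ((M1 - M0) / SD) * sqrt(p * q)
rpb = ((64.23 - 50.11) / 15.53) * sqrt(0.4 * 0.6)
rpb = 0.4454

0.4454


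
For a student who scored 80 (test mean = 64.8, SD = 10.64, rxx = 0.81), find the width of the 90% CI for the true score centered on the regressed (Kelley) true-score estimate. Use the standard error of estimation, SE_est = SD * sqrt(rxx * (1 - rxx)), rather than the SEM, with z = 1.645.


True score estimate = 0.81*80 + 0.19*64.8 = 77.112
SE_est = SD * sqrt(rxx * (1 - rxx)) = 10.64 * sqrt(0.81 * 0.19) = 10.64 * sqrt(0.1539) = 4.174082
CI = T_est +/- z * SE_est, so width = 2 * z * SE_est = 2 * 1.645 * 4.174082
Width = 13.7327

13.7327


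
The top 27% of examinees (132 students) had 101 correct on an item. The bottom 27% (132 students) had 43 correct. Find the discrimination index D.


p_upper = 101/132 = 0.7652
p_lower = 43/132 = 0.3258
D = 0.7652 - 0.3258 = 0.4394

0.4394


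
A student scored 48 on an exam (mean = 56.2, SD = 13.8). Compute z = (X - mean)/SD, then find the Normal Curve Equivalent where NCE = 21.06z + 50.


z = (X - mean) / SD = (48 - 56.2) / 13.8
z = -8.2 / 13.8
z = -0.5942
NCE = NCE = 21.06z + 50
Carry z at full precision (z = -8.2 / 13.8) into the conversion:
NCE = 21.06 * (-8.2 / 13.8) + 50 = -172.692 / 13.8 + 50
NCE = -12.5139 + 50
NCE = 37.4861

37.4861


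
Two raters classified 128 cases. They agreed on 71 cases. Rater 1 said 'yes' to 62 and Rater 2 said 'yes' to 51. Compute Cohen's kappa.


P_o = 71/128 = 0.554688
P_e = (62*51 + 66*77) / 16384 = 0.503174
kappa = (P_o - P_e) / (1 - P_e)
kappa = (0.554688 - 0.503174) / (1 - 0.503174)
kappa = 0.1037

0.1037


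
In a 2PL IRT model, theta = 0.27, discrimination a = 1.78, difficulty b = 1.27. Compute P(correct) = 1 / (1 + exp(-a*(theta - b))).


a*(theta - b) = 1.78 * (0.27 - 1.27) = -1.78
exp(--1.78) = 5.9299
P = 1 / (1 + 5.9299)
P = 0.1443

0.1443


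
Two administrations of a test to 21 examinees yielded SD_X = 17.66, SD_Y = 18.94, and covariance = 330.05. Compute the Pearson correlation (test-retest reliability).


r = cov(X,Y) / (SD_X * SD_Y)
r = 330.05 / (17.66 * 18.94)
r = 330.05 / 334.4804
r = 0.9868

0.9868


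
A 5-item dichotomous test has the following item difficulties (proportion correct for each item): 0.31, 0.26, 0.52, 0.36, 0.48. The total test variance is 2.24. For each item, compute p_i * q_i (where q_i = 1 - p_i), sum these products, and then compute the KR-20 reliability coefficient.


For each item, compute p_i * q_i:
  Item 1: 0.31 * 0.69 = 0.2139
  Item 2: 0.26 * 0.74 = 0.1924
  Item 3: 0.52 * 0.48 = 0.2496
  Item 4: 0.36 * 0.64 = 0.2304
  Item 5: 0.48 * 0.52 = 0.2496
Sum(p_i * q_i) = 0.2139 + 0.1924 + 0.2496 + 0.2304 + 0.2496 = 1.1359
KR-20 = (k/(k-1)) * (1 - Sum(p_i*q_i) / Var_total)
= (5/4) * (1 - 1.1359/2.24)
= 1.25 * 0.4929
KR-20 = 0.6161

0.6161


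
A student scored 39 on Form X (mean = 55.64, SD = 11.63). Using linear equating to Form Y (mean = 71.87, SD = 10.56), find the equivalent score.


slope = SD_Y / SD_X = 10.56 / 11.63 ~ 0.908
intercept = mean_Y - slope * mean_X = 71.87 - (10.56 / 11.63) * 55.64 ~ 21.3491
Y = slope * X + intercept. To avoid rounding drift from the rounded slope/intercept, evaluate the equivalent form Y = mean_Y + SD_Y * (X - mean_X) / SD_X at full precision:
Y = 71.87 + 10.56 * (39 - 55.64) / 11.63
Y = 71.87 - 10.56 * 16.64 / 11.63
Y = 71.87 - 175.7184 / 11.63
Y = 71.87 - 15.1091
Y = 56.7609

56.7609


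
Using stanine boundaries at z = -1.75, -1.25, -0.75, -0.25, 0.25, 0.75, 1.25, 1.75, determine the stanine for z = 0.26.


Stanine boundaries: [-1.75, -1.25, -0.75, -0.25, 0.25, 0.75, 1.25, 1.75]
z = 0.26
Check each boundary:
  z >= -1.75 -> could be stanine 2
  z >= -1.25 -> could be stanine 3
  z >= -0.75 -> could be stanine 4
  z >= -0.25 -> could be stanine 5
  z >= 0.25 -> could be stanine 6
  z < 0.75
  z < 1.25
  z < 1.75
Highest qualifying boundary gives stanine = 6

6


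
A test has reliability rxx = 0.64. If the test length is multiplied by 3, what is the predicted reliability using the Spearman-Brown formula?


r_new = (n * rxx) / (1 + (n-1) * rxx)
r_new = (3 * 0.64) / (1 + 2 * 0.64)
r_new = 1.92 / 2.28
r_new = 0.8421

0.8421


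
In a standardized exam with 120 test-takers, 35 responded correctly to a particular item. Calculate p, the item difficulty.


Item difficulty p = number correct / total examinees
p = 35 / 120
p = 0.2917

0.2917
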